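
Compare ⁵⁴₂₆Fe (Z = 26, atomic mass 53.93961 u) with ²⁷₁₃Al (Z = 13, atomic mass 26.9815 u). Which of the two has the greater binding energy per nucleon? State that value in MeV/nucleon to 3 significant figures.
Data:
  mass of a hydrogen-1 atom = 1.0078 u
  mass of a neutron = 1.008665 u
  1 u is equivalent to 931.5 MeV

⁵⁴₂₆Fe: Σm = 26(1.0078) + 28(1.008665) = 54.445420 u; Δm = 0.505810 u; E_B = 471.16 MeV; E_B/A = 8.725 MeV
²⁷₁₃Al: Σm = 13(1.0078) + 14(1.008665) = 27.222710 u; Δm = 0.241210 u; E_B = 224.69 MeV; E_B/A = 8.322 MeV
⁵⁴₂₆Fe has the higher binding energy per nucleon, so it is the more tightly bound nucleus.

⁵⁴₂₆Fe; 8.73 MeV/nucleon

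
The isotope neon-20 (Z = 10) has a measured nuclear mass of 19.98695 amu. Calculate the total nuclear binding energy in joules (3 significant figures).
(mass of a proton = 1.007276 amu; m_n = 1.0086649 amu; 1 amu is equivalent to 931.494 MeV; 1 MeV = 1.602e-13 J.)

2.57e-11 J

The nucleus contains 10 protons and 20 − 10 = 10 neutrons.
Total constituent mass: 10 × 1.007276 + 10 × 1.0086649 = 20.1594090 amu
Δm = 20.1594090 − 19.98695 = 0.1724590 amu
Binding energy = Δm·c² = 0.1724590 × 931.494 MeV/amu = 160.645 MeV
In joules: 160.645 MeV × 1.602e-13 J/MeV = 2.5735e-11 J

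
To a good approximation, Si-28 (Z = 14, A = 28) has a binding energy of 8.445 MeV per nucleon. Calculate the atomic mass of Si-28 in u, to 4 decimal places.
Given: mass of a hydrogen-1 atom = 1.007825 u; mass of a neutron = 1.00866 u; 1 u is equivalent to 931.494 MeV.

27.9769 u

Total binding energy = 28 × 8.445 = 236.460 MeV
Mass defect = 236.460 MeV / (931.494 MeV/u) = 0.253850 u
Constituent mass = 14(1.007825) + 14(1.00866) = 28.230790 u
Atomic mass = 28.230790 − 0.253850 = 27.976940 u ≈ 27.9769 u (to 4 decimal places)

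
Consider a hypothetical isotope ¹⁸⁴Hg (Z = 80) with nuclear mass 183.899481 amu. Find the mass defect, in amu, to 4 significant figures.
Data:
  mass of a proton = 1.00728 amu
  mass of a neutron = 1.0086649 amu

1.584 amu

Z = 80, so N = A − Z = 184 − 80 = 104.
Total constituent mass: 80 × 1.00728 + 104 × 1.0086649 = 185.4835496 amu
The mass defect is 185.4835496 − 183.899481 = 1.5840686 amu.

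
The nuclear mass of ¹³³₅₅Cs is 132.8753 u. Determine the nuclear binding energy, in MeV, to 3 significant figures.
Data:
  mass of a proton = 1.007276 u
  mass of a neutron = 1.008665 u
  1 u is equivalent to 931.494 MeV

Total constituent mass: 55 × 1.007276 + 78 × 1.008665 = 134.076050 u
Δm = 134.076050 − 132.8753 = 1.200750 u
Converting to energy: 1.200750 u × 931.494 MeV/u = 1118.49 MeV

1120 MeV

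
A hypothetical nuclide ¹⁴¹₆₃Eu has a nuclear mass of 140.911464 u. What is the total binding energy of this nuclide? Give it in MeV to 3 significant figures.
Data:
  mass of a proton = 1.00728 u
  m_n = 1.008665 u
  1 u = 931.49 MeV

1140 MeV

Σm = 63·m_p + 78·m_n = 63.45864 + 78.675870 = 142.134510 u
The mass defect is 142.134510 − 140.911464 = 1.223046 u.
Converting to energy: 1.223046 u × 931.49 MeV/u = 1139.26 MeV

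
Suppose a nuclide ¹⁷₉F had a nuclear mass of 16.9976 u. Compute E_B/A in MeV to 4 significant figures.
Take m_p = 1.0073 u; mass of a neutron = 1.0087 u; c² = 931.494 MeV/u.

7.545 MeV/nucleon

Z = 9, so N = A − Z = 17 − 9 = 8.
Σm = 9·m_p + 8·m_n = 9.0657 + 8.0696 = 17.1353 u
The mass defect is 17.1353 − 16.9976 = 0.1377 u.
E_B = 0.1377 × 931.494 = 128.267 MeV
Per nucleon: 128.267 / 17 = 7.545 MeV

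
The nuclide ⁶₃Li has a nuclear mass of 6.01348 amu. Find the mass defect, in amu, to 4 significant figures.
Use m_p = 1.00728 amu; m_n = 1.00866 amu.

Total constituent mass: 3 × 1.00728 + 3 × 1.00866 = 6.04782 amu
Δm = 6.04782 − 6.01348 = 0.03434 amu

0.03434 amu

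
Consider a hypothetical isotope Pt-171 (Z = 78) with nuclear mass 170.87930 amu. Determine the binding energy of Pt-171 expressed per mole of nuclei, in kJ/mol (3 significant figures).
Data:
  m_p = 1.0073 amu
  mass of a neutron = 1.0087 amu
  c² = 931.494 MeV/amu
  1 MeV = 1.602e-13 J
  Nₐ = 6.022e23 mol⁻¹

1.35e+11 kJ/mol

With 78 protons and 93 neutrons (A = 171):
Σm = 78·m_p + 93·m_n = 78.5694 + 93.8091 = 172.3785 amu
Mass defect Δm = 172.3785 − 170.87930 = 1.49920 amu
Converting to energy: 1.49920 amu × 931.494 MeV/amu = 1396.50 MeV
Per nucleus in joules: 1396.50 MeV × 1.602e-13 J/MeV = 2.2372e-10 J
Per mole: 2.2372e-10 J × 6.022e23 mol⁻¹ = 1.3472e+14 J/mol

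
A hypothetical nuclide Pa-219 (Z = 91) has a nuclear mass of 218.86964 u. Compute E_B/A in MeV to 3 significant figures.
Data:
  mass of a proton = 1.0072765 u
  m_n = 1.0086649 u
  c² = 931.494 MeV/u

8.09 MeV/nucleon

Mass of separated nucleons = 91(1.0072765) + 128(1.0086649) = 91.6621615 + 129.1091072 = 220.7712687 u
Mass defect Δm = 220.7712687 − 218.86964 = 1.9016287 u
E_B = 1.9016287 × 931.494 = 1771.36 MeV
BE/A = 1771.36 MeV / 219 = 8.088 MeV/nucleon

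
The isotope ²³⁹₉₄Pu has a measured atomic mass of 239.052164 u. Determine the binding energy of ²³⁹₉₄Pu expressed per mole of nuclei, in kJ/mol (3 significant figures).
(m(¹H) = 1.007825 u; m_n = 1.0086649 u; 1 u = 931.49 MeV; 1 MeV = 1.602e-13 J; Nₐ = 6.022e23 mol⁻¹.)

Z = 94, so N = A − Z = 239 − 94 = 145.
Mass of separated nucleons = 94(1.007825) + 145(1.0086649) = 94.735550 + 146.2564105 = 240.9919605 u
Δm = 240.9919605 − 239.052164 = 1.9397965 u
E_B = 1.9397965 × 931.49 = 1806.90 MeV
Per nucleus in joules: 1806.90 MeV × 1.602e-13 J/MeV = 2.8947e-10 J
Per mole: 2.8947e-10 J × 6.022e23 mol⁻¹ = 1.7432e+14 J/mol

1.74e+11 kJ/mol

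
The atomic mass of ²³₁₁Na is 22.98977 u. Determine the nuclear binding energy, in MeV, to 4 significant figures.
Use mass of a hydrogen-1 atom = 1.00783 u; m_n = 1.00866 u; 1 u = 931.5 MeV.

The nucleus contains 11 protons and 23 − 11 = 12 neutrons.
Mass of separated nucleons = 11(1.00783) + 12(1.00866) = 11.08613 + 12.10392 = 23.19005 u
Mass defect Δm = 23.19005 − 22.98977 = 0.20028 u
Converting to energy: 0.20028 u × 931.5 MeV/u = 186.561 MeV

186.6 MeV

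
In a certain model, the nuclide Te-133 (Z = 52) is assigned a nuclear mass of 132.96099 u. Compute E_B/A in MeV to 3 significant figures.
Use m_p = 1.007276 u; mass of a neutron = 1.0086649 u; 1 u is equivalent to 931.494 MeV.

7.84 MeV/nucleon

The nucleus contains 52 protons and 133 − 52 = 81 neutrons.
Σm = 52·m_p + 81·m_n = 52.378352 + 81.7018569 = 134.0802089 u
The mass defect is 134.0802089 − 132.96099 = 1.1192189 u.
E_B = 1.1192189 × 931.494 = 1042.55 MeV
BE/A = 1042.55 MeV / 133 = 7.839 MeV/nucleon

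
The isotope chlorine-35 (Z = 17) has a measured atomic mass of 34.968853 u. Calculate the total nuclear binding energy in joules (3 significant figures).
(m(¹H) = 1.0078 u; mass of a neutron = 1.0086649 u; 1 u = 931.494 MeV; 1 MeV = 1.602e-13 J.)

4.77e-11 J

Z = 17, so N = A − Z = 35 − 17 = 18.
Σm = 17·m(¹H) + 18·m_n = 17.1326 + 18.1559682 = 35.2885682 u
Mass defect Δm = 35.2885682 − 34.968853 = 0.3197152 u
Binding energy = Δm·c² = 0.3197152 × 931.494 MeV/u = 297.813 MeV
In joules: 297.813 MeV × 1.602e-13 J/MeV = 4.7710e-11 J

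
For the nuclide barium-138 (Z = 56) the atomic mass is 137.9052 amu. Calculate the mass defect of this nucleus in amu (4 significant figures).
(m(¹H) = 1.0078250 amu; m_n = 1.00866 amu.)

1.243 amu

With 56 protons and 82 neutrons (A = 138):
Mass of separated nucleons = 56(1.0078250) + 82(1.00866) = 56.4382000 + 82.71012 = 139.1483200 amu
Mass defect Δm = 139.1483200 − 137.9052 = 1.2431200 amu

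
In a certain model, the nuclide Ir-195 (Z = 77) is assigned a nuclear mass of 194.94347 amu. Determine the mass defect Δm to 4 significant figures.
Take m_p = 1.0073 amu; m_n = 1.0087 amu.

The nucleus contains 77 protons and 195 − 77 = 118 neutrons.
Mass of separated nucleons = 77(1.0073) + 118(1.0087) = 77.5621 + 119.0266 = 196.5887 amu
The mass defect is 196.5887 − 194.94347 = 1.64523 amu.

1.645 amu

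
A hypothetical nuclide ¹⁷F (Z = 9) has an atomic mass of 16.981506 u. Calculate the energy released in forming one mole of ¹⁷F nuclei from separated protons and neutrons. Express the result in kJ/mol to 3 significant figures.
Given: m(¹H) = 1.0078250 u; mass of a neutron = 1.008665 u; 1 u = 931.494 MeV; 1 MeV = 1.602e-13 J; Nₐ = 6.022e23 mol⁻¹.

1.42e+10 kJ/mol

The nucleus contains 9 protons and 17 − 9 = 8 neutrons.
Σm = 9·m(¹H) + 8·m_n = 9.0704250 + 8.069320 = 17.1397450 u
The mass defect is 17.1397450 − 16.981506 = 0.1582390 u.
Converting to energy: 0.1582390 u × 931.494 MeV/u = 147.399 MeV
Per nucleus in joules: 147.399 MeV × 1.602e-13 J/MeV = 2.3613e-11 J
Per mole: 2.3613e-11 J × 6.022e23 mol⁻¹ = 1.4220e+13 J/mol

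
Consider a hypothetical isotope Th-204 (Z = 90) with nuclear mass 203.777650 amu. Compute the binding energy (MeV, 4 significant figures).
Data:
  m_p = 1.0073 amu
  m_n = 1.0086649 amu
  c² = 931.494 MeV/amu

With 90 protons and 114 neutrons (A = 204):
Mass of separated nucleons = 90(1.0073) + 114(1.0086649) = 90.6570 + 114.9877986 = 205.6447986 amu
Mass defect Δm = 205.6447986 − 203.777650 = 1.8671486 amu
Converting to energy: 1.8671486 amu × 931.494 MeV/amu = 1739.24 MeV

1739 MeV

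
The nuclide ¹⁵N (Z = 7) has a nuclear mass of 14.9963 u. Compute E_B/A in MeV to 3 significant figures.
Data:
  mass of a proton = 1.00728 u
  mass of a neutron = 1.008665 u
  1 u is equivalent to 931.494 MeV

With 7 protons and 8 neutrons (A = 15):
Total constituent mass: 7 × 1.00728 + 8 × 1.008665 = 15.120280 u
Δm = 15.120280 − 14.9963 = 0.123980 u
Binding energy = Δm·c² = 0.123980 × 931.494 MeV/u = 115.487 MeV
BE/A = 115.487 MeV / 15 = 7.699 MeV/nucleon

7.70 MeV/nucleon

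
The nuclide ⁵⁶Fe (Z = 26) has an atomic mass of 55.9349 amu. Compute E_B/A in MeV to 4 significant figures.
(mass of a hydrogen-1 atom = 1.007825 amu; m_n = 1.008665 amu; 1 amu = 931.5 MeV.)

Σm = 26·m(¹H) + 30·m_n = 26.203450 + 30.259950 = 56.463400 amu
Δm = 56.463400 − 55.9349 = 0.528500 amu
E_B = 0.528500 × 931.5 = 492.298 MeV
Per nucleon: 492.298 / 56 = 8.791 MeV

8.791 MeV/nucleon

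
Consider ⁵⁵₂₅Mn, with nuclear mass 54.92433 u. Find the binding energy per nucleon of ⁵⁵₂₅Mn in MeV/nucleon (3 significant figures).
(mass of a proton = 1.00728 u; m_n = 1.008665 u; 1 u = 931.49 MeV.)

8.77 MeV/nucleon

The nucleus contains 25 protons and 55 − 25 = 30 neutrons.
Total constituent mass: 25 × 1.00728 + 30 × 1.008665 = 55.441950 u
Mass defect Δm = 55.441950 − 54.92433 = 0.517620 u
E_B = 0.517620 × 931.49 = 482.158 MeV
Per nucleon: 482.158 / 55 = 8.767 MeV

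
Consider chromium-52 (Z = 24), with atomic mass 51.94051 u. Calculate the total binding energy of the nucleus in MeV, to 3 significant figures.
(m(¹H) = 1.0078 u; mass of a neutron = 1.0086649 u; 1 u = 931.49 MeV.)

Σm = 24·m(¹H) + 28·m_n = 24.1872 + 28.2426172 = 52.4298172 u
The mass defect is 52.4298172 − 51.94051 = 0.4893072 u.
Binding energy = Δm·c² = 0.4893072 × 931.49 MeV/u = 455.785 MeV

456 MeV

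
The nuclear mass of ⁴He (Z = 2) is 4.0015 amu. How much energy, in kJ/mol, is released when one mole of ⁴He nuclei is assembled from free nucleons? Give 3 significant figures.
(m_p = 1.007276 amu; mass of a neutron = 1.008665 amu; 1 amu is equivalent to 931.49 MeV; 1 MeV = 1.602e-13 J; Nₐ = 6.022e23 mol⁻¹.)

2.73e+09 kJ/mol

Mass of separated nucleons = 2(1.007276) + 2(1.008665) = 2.014552 + 2.017330 = 4.031882 amu
Mass defect Δm = 4.031882 − 4.0015 = 0.030382 amu
E_B = 0.030382 × 931.49 = 28.3005 MeV
Per nucleus in joules: 28.3005 MeV × 1.602e-13 J/MeV = 4.5337e-12 J
Per mole: 4.5337e-12 J × 6.022e23 mol⁻¹ = 2.7302e+12 J/mol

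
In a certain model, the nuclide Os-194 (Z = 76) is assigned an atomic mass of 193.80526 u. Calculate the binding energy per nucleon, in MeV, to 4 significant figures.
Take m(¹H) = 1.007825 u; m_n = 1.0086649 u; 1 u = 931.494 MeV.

Z = 76, so N = A − Z = 194 − 76 = 118.
Σm = 76·m(¹H) + 118·m_n = 76.594700 + 119.0224582 = 195.6171582 u
Δm = 195.6171582 − 193.80526 = 1.8118982 u
E_B = 1.8118982 × 931.494 = 1687.77 MeV
BE/A = 1687.77 MeV / 194 = 8.700 MeV/nucleon

8.700 MeV/nucleon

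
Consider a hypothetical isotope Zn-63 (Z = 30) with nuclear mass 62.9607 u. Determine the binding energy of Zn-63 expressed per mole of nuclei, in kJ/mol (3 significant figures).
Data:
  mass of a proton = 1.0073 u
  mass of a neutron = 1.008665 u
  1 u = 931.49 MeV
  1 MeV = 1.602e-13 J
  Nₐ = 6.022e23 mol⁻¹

With 30 protons and 33 neutrons (A = 63):
Mass of separated nucleons = 30(1.0073) + 33(1.008665) = 30.2190 + 33.285945 = 63.504945 u
Mass defect Δm = 63.504945 − 62.9607 = 0.544245 u
Binding energy = Δm·c² = 0.544245 × 931.49 MeV/u = 506.959 MeV
Per nucleus in joules: 506.959 MeV × 1.602e-13 J/MeV = 8.1215e-11 J
Per mole: 8.1215e-11 J × 6.022e23 mol⁻¹ = 4.8908e+13 J/mol

4.89e+10 kJ/mol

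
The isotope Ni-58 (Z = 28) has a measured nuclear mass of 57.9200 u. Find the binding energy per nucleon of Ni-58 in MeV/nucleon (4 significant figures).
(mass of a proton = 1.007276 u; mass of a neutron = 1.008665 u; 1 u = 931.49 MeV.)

With 28 protons and 30 neutrons (A = 58):
Σm = 28·m_p + 30·m_n = 28.203728 + 30.259950 = 58.463678 u
Δm = 58.463678 − 57.9200 = 0.543678 u
E_B = 0.543678 × 931.49 = 506.431 MeV
BE/A = 506.431 MeV / 58 = 8.732 MeV/nucleon

8.732 MeV/nucleon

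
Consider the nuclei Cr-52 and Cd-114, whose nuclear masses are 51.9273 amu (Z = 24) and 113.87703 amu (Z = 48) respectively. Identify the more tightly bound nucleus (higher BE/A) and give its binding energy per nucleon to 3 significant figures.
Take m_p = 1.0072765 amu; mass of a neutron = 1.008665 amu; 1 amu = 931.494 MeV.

Cr-52: Σm = 24(1.0072765) + 28(1.008665) = 52.4172560 amu; Δm = 0.4899560 amu; E_B = 456.39 MeV; E_B/A = 8.777 MeV
Cd-114: Σm = 48(1.0072765) + 66(1.008665) = 114.9211620 amu; Δm = 1.0441320 amu; E_B = 972.60 MeV; E_B/A = 8.532 MeV
Cr-52 has the higher binding energy per nucleon, so it is the more tightly bound nucleus.

Cr-52; 8.78 MeV/nucleon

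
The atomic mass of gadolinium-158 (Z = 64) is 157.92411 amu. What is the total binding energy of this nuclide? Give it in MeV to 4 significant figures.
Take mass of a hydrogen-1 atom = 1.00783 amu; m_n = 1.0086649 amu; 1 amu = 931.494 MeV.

1296 MeV

Total constituent mass: 64 × 1.00783 + 94 × 1.0086649 = 159.3156206 amu
Δm = 159.3156206 − 157.92411 = 1.3915106 amu
E_B = 1.3915106 × 931.494 = 1296.18 MeV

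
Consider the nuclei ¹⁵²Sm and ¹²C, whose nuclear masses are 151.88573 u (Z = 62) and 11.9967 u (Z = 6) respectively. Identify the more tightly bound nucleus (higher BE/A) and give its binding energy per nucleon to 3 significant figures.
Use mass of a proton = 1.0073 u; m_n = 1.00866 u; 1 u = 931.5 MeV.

¹⁵²Sm: Σm = 62(1.0073) + 90(1.00866) = 153.23200 u; Δm = 1.34627 u; E_B = 1254.05 MeV; E_B/A = 8.250 MeV
¹²C: Σm = 6(1.0073) + 6(1.00866) = 12.09576 u; Δm = 0.09906 u; E_B = 92.274 MeV; E_B/A = 7.690 MeV
¹⁵²Sm has the higher binding energy per nucleon, so it is the more tightly bound nucleus.

¹⁵²Sm; 8.25 MeV/nucleon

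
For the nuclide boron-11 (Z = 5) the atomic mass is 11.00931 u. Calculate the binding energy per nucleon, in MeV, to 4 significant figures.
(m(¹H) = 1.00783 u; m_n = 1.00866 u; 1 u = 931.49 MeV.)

Σm = 5·m(¹H) + 6·m_n = 5.03915 + 6.05196 = 11.09111 u
The mass defect is 11.09111 − 11.00931 = 0.08180 u.
E_B = 0.08180 × 931.49 = 76.1959 MeV
Dividing by A = 11 gives 6.927 MeV per nucleon.

6.927 MeV/nucleon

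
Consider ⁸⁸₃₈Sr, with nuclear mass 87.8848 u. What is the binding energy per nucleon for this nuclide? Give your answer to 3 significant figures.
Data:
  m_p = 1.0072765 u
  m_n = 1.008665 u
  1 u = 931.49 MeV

Mass of separated nucleons = 38(1.0072765) + 50(1.008665) = 38.2765070 + 50.433250 = 88.7097570 u
Mass defect Δm = 88.7097570 − 87.8848 = 0.8249570 u
Converting to energy: 0.8249570 u × 931.49 MeV/u = 768.439 MeV
Dividing by A = 88 gives 8.732 MeV per nucleon.

8.73 MeV/nucleon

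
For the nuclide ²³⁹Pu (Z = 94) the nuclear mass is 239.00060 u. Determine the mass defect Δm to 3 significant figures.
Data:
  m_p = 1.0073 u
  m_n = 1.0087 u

1.95 u

With 94 protons and 145 neutrons (A = 239):
Σm = 94·m_p + 145·m_n = 94.6862 + 146.2615 = 240.9477 u
Mass defect Δm = 240.9477 − 239.00060 = 1.94710 u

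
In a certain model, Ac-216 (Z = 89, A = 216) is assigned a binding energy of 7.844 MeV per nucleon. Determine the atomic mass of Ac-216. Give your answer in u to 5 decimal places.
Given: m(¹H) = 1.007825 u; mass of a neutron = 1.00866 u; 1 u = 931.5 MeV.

215.97735 u

Total binding energy = 216 × 7.844 = 1694.304 MeV
Mass defect = 1694.304 MeV / (931.5 MeV/u) = 1.8188986 u
Constituent mass = 89(1.007825) + 127(1.00866) = 217.796245 u
Atomic mass = 217.796245 − 1.8188986 = 215.9773464 u ≈ 215.97735 u (to 5 decimal places)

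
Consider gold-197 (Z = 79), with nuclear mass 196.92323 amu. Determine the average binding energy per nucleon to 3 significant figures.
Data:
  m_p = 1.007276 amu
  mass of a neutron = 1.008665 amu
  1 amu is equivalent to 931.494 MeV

7.92 MeV/nucleon

With 79 protons and 118 neutrons (A = 197):
Total constituent mass: 79 × 1.007276 + 118 × 1.008665 = 198.597274 amu
The mass defect is 198.597274 − 196.92323 = 1.674044 amu.
Binding energy = Δm·c² = 1.674044 × 931.494 MeV/amu = 1559.36 MeV
Dividing by A = 197 gives 7.916 MeV per nucleon.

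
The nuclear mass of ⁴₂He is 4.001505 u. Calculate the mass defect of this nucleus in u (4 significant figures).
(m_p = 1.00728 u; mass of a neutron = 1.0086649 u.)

0.03038 u

Mass of separated nucleons = 2(1.00728) + 2(1.0086649) = 2.01456 + 2.0173298 = 4.0318898 u
Δm = 4.0318898 − 4.001505 = 0.0303848 u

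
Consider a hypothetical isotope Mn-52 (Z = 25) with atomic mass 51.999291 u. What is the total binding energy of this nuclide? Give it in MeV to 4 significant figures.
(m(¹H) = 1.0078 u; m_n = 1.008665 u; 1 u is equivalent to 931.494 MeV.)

Mass of separated nucleons = 25(1.0078) + 27(1.008665) = 25.1950 + 27.233955 = 52.428955 u
Mass defect Δm = 52.428955 − 51.999291 = 0.429664 u
Converting to energy: 0.429664 u × 931.494 MeV/u = 400.229 MeV

400.2 MeV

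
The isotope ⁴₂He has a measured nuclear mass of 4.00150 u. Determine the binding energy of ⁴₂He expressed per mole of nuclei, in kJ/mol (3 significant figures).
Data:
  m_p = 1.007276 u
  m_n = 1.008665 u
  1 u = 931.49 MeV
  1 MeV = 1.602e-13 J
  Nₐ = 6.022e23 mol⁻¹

2.73e+09 kJ/mol

Z = 2, so N = A − Z = 4 − 2 = 2.
Σm = 2·m_p + 2·m_n = 2.014552 + 2.017330 = 4.031882 u
Mass defect Δm = 4.031882 − 4.00150 = 0.030382 u
Binding energy = Δm·c² = 0.030382 × 931.49 MeV/u = 28.3005 MeV
Per nucleus in joules: 28.3005 MeV × 1.602e-13 J/MeV = 4.5337e-12 J
Per mole: 4.5337e-12 J × 6.022e23 mol⁻¹ = 2.7302e+12 J/mol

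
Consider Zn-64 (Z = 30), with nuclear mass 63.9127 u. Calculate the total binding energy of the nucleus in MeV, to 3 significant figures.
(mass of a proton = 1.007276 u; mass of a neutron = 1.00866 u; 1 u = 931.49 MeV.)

559 MeV

With 30 protons and 34 neutrons (A = 64):
Mass of separated nucleons = 30(1.007276) + 34(1.00866) = 30.218280 + 34.29444 = 64.512720 u
The mass defect is 64.512720 − 63.9127 = 0.600020 u.
Converting to energy: 0.600020 u × 931.49 MeV/u = 558.913 MeV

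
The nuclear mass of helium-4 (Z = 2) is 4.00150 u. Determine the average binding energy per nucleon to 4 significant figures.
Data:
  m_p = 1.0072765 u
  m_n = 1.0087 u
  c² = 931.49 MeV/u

Total constituent mass: 2 × 1.0072765 + 2 × 1.0087 = 4.0319530 u
Mass defect Δm = 4.0319530 − 4.00150 = 0.0304530 u
Binding energy = Δm·c² = 0.0304530 × 931.49 MeV/u = 28.3667 MeV
Dividing by A = 4 gives 7.092 MeV per nucleon.

7.092 MeV/nucleon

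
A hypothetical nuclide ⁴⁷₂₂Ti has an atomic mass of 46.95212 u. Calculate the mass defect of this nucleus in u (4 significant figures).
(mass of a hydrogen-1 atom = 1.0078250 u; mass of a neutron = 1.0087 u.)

0.4375 u

The nucleus contains 22 protons and 47 − 22 = 25 neutrons.
Σm = 22·m(¹H) + 25·m_n = 22.1721500 + 25.2175 = 47.3896500 u
Mass defect Δm = 47.3896500 − 46.95212 = 0.4375300 u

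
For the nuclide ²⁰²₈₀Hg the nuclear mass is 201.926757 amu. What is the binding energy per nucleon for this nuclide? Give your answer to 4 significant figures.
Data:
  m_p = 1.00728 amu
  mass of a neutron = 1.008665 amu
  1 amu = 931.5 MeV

7.898 MeV/nucleon

Total constituent mass: 80 × 1.00728 + 122 × 1.008665 = 203.639530 amu
The mass defect is 203.639530 − 201.926757 = 1.712773 amu.
Converting to energy: 1.712773 amu × 931.5 MeV/amu = 1595.45 MeV
BE/A = 1595.45 MeV / 202 = 7.898 MeV/nucleon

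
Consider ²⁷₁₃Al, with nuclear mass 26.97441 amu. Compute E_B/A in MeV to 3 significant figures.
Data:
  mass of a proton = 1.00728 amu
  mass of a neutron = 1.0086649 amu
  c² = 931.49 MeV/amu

8.33 MeV/nucleon

With 13 protons and 14 neutrons (A = 27):
Σm = 13·m_p + 14·m_n = 13.09464 + 14.1213086 = 27.2159486 amu
The mass defect is 27.2159486 − 26.97441 = 0.2415386 amu.
Binding energy = Δm·c² = 0.2415386 × 931.49 MeV/amu = 224.991 MeV
Per nucleon: 224.991 / 27 = 8.333 MeV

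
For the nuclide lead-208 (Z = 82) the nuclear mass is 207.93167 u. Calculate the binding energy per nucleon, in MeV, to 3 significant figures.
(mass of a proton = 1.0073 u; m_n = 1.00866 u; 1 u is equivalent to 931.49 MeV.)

7.87 MeV/nucleon

With 82 protons and 126 neutrons (A = 208):
Σm = 82·m_p + 126·m_n = 82.5986 + 127.09116 = 209.68976 u
Mass defect Δm = 209.68976 − 207.93167 = 1.75809 u
Converting to energy: 1.75809 u × 931.49 MeV/u = 1637.64 MeV
Dividing by A = 208 gives 7.873 MeV per nucleon.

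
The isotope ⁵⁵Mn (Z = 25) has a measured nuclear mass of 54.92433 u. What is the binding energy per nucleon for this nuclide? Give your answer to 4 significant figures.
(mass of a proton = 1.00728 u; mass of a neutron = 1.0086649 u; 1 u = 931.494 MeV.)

8.766 MeV/nucleon

With 25 protons and 30 neutrons (A = 55):
Mass of separated nucleons = 25(1.00728) + 30(1.0086649) = 25.18200 + 30.2599470 = 55.4419470 u
Mass defect Δm = 55.4419470 − 54.92433 = 0.5176170 u
Binding energy = Δm·c² = 0.5176170 × 931.494 MeV/u = 482.157 MeV
Per nucleon: 482.157 / 55 = 8.766 MeV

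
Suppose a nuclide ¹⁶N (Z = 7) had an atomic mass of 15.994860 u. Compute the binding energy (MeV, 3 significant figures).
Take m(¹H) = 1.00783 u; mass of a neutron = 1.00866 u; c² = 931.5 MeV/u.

With 7 protons and 9 neutrons (A = 16):
Σm = 7·m(¹H) + 9·m_n = 7.05481 + 9.07794 = 16.13275 u
Δm = 16.13275 − 15.994860 = 0.137890 u
Binding energy = Δm·c² = 0.137890 × 931.5 MeV/u = 128.445 MeV

128 MeV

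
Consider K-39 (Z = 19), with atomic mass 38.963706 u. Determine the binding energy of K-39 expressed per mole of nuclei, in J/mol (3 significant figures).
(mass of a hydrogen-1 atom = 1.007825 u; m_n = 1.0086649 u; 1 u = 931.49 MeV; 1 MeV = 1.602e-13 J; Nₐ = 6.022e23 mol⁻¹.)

3.22e+13 J/mol

Mass of separated nucleons = 19(1.007825) + 20(1.0086649) = 19.148675 + 20.1732980 = 39.3219730 u
The mass defect is 39.3219730 − 38.963706 = 0.3582670 u.
Converting to energy: 0.3582670 u × 931.49 MeV/u = 333.722 MeV
Per nucleus in joules: 333.722 MeV × 1.602e-13 J/MeV = 5.3462e-11 J
Per mole: 5.3462e-11 J × 6.022e23 mol⁻¹ = 3.2195e+13 J/mol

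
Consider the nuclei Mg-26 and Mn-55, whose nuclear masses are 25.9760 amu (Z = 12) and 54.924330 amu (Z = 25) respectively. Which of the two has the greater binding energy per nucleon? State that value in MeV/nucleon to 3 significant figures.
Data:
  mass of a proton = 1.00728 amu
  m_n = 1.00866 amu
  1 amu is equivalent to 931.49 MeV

Mn-55; 8.76 MeV/nucleon

Mg-26: Σm = 12(1.00728) + 14(1.00866) = 26.20860 amu; Δm = 0.23260 amu; E_B = 216.66 MeV; E_B/A = 8.333 MeV
Mn-55: Σm = 25(1.00728) + 30(1.00866) = 55.44180 amu; Δm = 0.517470 amu; E_B = 482.02 MeV; E_B/A = 8.764 MeV
Mn-55 has the higher binding energy per nucleon, so it is the more tightly bound nucleus.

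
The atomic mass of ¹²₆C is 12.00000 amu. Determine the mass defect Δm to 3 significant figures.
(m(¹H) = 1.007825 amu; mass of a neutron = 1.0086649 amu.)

With 6 protons and 6 neutrons (A = 12):
Σm = 6·m(¹H) + 6·m_n = 6.046950 + 6.0519894 = 12.0989394 amu
The mass defect is 12.0989394 − 12.00000 = 0.0989394 amu.

0.0989 amu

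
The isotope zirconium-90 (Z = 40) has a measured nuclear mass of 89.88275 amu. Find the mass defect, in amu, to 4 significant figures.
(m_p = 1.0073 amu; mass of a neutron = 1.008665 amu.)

0.8425 amu

With 40 protons and 50 neutrons (A = 90):
Mass of separated nucleons = 40(1.0073) + 50(1.008665) = 40.2920 + 50.433250 = 90.725250 amu
The mass defect is 90.725250 − 89.88275 = 0.842500 amu.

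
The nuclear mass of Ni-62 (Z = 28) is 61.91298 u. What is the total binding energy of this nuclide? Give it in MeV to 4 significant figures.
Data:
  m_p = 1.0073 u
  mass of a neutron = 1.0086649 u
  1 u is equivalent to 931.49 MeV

With 28 protons and 34 neutrons (A = 62):
Total constituent mass: 28 × 1.0073 + 34 × 1.0086649 = 62.4990066 u
Mass defect Δm = 62.4990066 − 61.91298 = 0.5860266 u
Converting to energy: 0.5860266 u × 931.49 MeV/u = 545.878 MeV

545.9 MeV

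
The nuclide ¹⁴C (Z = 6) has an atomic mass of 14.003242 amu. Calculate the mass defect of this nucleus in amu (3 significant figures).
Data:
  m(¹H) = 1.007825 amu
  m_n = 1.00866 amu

0.113 amu

Total constituent mass: 6 × 1.007825 + 8 × 1.00866 = 14.116230 amu
Δm = 14.116230 − 14.003242 = 0.112988 amu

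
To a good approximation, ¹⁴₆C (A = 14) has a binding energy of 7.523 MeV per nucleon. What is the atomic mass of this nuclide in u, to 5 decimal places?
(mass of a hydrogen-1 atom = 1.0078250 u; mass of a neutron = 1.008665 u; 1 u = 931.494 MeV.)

14.00320 u

Total binding energy = 14 × 7.523 = 105.322 MeV
Mass defect = 105.322 MeV / (931.494 MeV/u) = 0.1130678 u
Constituent mass = 6(1.0078250) + 8(1.008665) = 14.1162700 u
Atomic mass = 14.1162700 − 0.1130678 = 14.0032022 u ≈ 14.00320 u (to 5 decimal places)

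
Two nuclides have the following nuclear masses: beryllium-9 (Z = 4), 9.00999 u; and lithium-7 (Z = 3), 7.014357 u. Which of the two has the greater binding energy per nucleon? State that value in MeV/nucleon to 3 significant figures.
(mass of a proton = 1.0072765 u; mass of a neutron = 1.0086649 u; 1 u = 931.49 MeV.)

beryllium-9; 6.46 MeV/nucleon

beryllium-9: Σm = 4(1.0072765) + 5(1.0086649) = 9.0724305 u; Δm = 0.0624405 u; E_B = 58.163 MeV; E_B/A = 6.463 MeV
lithium-7: Σm = 3(1.0072765) + 4(1.0086649) = 7.0564891 u; Δm = 0.0421321 u; E_B = 39.246 MeV; E_B/A = 5.607 MeV
beryllium-9 has the higher binding energy per nucleon, so it is the more tightly bound nucleus.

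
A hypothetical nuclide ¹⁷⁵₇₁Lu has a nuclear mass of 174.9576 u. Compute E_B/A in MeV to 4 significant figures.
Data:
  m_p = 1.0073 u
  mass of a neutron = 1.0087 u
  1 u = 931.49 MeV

7.801 MeV/nucleon

With 71 protons and 104 neutrons (A = 175):
Total constituent mass: 71 × 1.0073 + 104 × 1.0087 = 176.4231 u
Mass defect Δm = 176.4231 − 174.9576 = 1.4655 u
E_B = 1.4655 × 931.49 = 1365.10 MeV
Per nucleon: 1365.10 / 175 = 7.801 MeV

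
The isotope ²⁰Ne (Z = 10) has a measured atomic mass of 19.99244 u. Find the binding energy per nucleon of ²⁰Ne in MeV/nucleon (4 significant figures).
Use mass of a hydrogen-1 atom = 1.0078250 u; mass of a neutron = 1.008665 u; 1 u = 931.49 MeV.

8.032 MeV/nucleon

The nucleus contains 10 protons and 20 − 10 = 10 neutrons.
Total constituent mass: 10 × 1.0078250 + 10 × 1.008665 = 20.1649000 u
The mass defect is 20.1649000 − 19.99244 = 0.1724600 u.
E_B = 0.1724600 × 931.49 = 160.645 MeV
Dividing by A = 20 gives 8.032 MeV per nucleon.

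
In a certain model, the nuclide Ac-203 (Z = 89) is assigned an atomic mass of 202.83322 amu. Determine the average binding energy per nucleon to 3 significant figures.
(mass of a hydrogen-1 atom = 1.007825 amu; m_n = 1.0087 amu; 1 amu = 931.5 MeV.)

8.51 MeV/nucleon

Z = 89, so N = A − Z = 203 − 89 = 114.
Total constituent mass: 89 × 1.007825 + 114 × 1.0087 = 204.688225 amu
Δm = 204.688225 − 202.83322 = 1.855005 amu
Converting to energy: 1.855005 amu × 931.5 MeV/amu = 1727.94 MeV
Dividing by A = 203 gives 8.512 MeV per nucleon.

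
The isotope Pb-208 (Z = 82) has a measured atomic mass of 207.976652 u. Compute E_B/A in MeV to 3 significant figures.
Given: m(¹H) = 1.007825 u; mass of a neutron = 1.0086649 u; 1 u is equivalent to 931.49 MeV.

7.87 MeV/nucleon

Mass of separated nucleons = 82(1.007825) + 126(1.0086649) = 82.641650 + 127.0917774 = 209.7334274 u
Δm = 209.7334274 − 207.976652 = 1.7567754 u
E_B = 1.7567754 × 931.49 = 1636.42 MeV
Per nucleon: 1636.42 / 208 = 7.867 MeV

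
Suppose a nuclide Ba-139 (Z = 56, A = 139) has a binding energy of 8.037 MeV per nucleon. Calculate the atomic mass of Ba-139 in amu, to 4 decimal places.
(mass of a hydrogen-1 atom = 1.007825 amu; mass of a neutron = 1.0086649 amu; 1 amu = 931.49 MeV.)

Total binding energy = 139 × 8.037 = 1117.143 MeV
Mass defect = 1117.143 MeV / (931.49 MeV/amu) = 1.199308 amu
Constituent mass = 56(1.007825) + 83(1.0086649) = 140.1573867 amu
Atomic mass = 140.1573867 − 1.199308 = 138.9580787 amu ≈ 138.9581 amu (to 4 decimal places)

138.9581 amu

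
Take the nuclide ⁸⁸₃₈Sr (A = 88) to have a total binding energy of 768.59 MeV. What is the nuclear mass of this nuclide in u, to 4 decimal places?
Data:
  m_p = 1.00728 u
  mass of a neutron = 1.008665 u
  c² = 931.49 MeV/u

87.8848 u

Mass defect = 768.59 MeV / (931.49 MeV/u) = 0.825119 u
Constituent mass = 38(1.00728) + 50(1.008665) = 88.709890 u
Nuclear mass = 88.709890 − 0.825119 = 87.884771 u ≈ 87.8848 u (to 4 decimal places)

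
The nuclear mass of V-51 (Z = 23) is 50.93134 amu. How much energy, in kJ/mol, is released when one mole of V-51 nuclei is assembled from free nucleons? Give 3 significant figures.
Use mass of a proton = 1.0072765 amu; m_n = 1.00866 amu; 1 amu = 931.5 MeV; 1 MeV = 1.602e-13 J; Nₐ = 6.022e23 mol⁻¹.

Total constituent mass: 23 × 1.0072765 + 28 × 1.00866 = 51.4098395 amu
Δm = 51.4098395 − 50.93134 = 0.4784995 amu
Binding energy = Δm·c² = 0.4784995 × 931.5 MeV/amu = 445.722 MeV
Per nucleus in joules: 445.722 MeV × 1.602e-13 J/MeV = 7.1405e-11 J
Per mole: 7.1405e-11 J × 6.022e23 mol⁻¹ = 4.3000e+13 J/mol

4.30e+10 kJ/mol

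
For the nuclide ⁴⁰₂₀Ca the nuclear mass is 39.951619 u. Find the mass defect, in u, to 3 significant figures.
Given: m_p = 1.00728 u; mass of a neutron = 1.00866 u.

0.367 u

Σm = 20·m_p + 20·m_n = 20.14560 + 20.17320 = 40.31880 u
The mass defect is 40.31880 − 39.951619 = 0.367181 u.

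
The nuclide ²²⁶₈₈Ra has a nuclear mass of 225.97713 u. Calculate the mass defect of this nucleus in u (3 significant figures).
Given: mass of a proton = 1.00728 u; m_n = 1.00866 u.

1.86 u

Z = 88, so N = A − Z = 226 − 88 = 138.
Σm = 88·m_p + 138·m_n = 88.64064 + 139.19508 = 227.83572 u
Δm = 227.83572 − 225.97713 = 1.85859 u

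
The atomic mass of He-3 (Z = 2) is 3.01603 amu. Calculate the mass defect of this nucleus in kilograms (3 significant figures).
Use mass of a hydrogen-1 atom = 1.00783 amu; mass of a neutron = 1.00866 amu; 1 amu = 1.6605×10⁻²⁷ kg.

Σm = 2·m(¹H) + 1·m_n = 2.01566 + 1.00866 = 3.02432 amu
Δm = 3.02432 − 3.01603 = 0.00829 amu
In SI units: 0.00829 amu × 1.6605×10⁻²⁷ kg/amu = 1.3766e-29 kg

1.38e-29 kg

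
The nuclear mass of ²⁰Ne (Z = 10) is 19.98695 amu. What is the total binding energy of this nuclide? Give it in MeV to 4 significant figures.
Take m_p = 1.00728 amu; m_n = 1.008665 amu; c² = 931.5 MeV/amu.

Z = 10, so N = A − Z = 20 − 10 = 10.
Σm = 10·m_p + 10·m_n = 10.07280 + 10.086650 = 20.159450 amu
The mass defect is 20.159450 − 19.98695 = 0.172500 amu.
Binding energy = Δm·c² = 0.172500 × 931.5 MeV/amu = 160.684 MeV

160.7 MeV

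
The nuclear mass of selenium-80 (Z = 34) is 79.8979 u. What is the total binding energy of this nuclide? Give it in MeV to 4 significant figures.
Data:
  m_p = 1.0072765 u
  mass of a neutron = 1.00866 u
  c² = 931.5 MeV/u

696.6 MeV

Total constituent mass: 34 × 1.0072765 + 46 × 1.00866 = 80.6457610 u
Mass defect Δm = 80.6457610 − 79.8979 = 0.7478610 u
Converting to energy: 0.7478610 u × 931.5 MeV/u = 696.633 MeV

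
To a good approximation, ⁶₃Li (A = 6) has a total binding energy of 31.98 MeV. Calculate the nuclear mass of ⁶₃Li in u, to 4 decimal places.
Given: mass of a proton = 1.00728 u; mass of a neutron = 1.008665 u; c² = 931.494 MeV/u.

6.0135 u

Mass defect = 31.98 MeV / (931.494 MeV/u) = 0.034332 u
Constituent mass = 3(1.00728) + 3(1.008665) = 6.047835 u
Nuclear mass = 6.047835 − 0.034332 = 6.013503 u ≈ 6.0135 u (to 4 decimal places)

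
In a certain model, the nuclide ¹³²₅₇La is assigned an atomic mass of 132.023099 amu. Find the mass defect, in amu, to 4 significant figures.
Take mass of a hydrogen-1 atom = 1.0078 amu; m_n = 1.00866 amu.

Total constituent mass: 57 × 1.0078 + 75 × 1.00866 = 133.09410 amu
The mass defect is 133.09410 − 132.023099 = 1.071001 amu.

1.071 amu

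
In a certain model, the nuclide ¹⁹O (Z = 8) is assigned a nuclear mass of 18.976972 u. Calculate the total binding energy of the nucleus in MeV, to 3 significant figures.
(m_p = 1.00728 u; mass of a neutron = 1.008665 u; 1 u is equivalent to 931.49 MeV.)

Z = 8, so N = A − Z = 19 − 8 = 11.
Mass of separated nucleons = 8(1.00728) + 11(1.008665) = 8.05824 + 11.095315 = 19.153555 u
The mass defect is 19.153555 − 18.976972 = 0.176583 u.
Binding energy = Δm·c² = 0.176583 × 931.49 MeV/u = 164.485 MeV

164 MeV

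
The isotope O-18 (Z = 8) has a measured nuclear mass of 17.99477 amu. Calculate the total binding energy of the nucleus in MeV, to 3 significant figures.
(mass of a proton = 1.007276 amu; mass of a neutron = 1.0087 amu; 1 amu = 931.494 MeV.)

140 MeV

Total constituent mass: 8 × 1.007276 + 10 × 1.0087 = 18.145208 amu
Mass defect Δm = 18.145208 − 17.99477 = 0.150438 amu
Binding energy = Δm·c² = 0.150438 × 931.494 MeV/amu = 140.132 MeV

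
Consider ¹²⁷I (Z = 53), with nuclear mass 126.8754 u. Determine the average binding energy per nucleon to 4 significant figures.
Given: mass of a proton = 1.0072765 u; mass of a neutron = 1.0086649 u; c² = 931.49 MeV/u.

8.445 MeV/nucleon

The nucleus contains 53 protons and 127 − 53 = 74 neutrons.
Total constituent mass: 53 × 1.0072765 + 74 × 1.0086649 = 128.0268571 u
The mass defect is 128.0268571 − 126.8754 = 1.1514571 u.
E_B = 1.1514571 × 931.49 = 1072.57 MeV
Per nucleon: 1072.57 / 127 = 8.445 MeV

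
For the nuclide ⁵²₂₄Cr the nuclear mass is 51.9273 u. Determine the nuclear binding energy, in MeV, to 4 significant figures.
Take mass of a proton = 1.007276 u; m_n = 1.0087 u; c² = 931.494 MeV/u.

457.3 MeV

Z = 24, so N = A − Z = 52 − 24 = 28.
Total constituent mass: 24 × 1.007276 + 28 × 1.0087 = 52.418224 u
Mass defect Δm = 52.418224 − 51.9273 = 0.490924 u
Converting to energy: 0.490924 u × 931.494 MeV/u = 457.293 MeV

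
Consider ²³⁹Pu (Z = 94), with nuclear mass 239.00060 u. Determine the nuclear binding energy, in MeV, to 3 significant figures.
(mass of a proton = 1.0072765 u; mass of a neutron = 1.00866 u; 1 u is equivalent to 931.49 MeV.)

1810 MeV

Mass of separated nucleons = 94(1.0072765) + 145(1.00866) = 94.6839910 + 146.25570 = 240.9396910 u
Mass defect Δm = 240.9396910 − 239.00060 = 1.9390910 u
Binding energy = Δm·c² = 1.9390910 × 931.49 MeV/u = 1806.24 MeV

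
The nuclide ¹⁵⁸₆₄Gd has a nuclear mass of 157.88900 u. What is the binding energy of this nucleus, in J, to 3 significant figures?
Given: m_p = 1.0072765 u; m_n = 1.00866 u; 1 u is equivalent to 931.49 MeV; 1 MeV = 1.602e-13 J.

Σm = 64·m_p + 94·m_n = 64.4656960 + 94.81404 = 159.2797360 u
The mass defect is 159.2797360 − 157.88900 = 1.3907360 u.
Binding energy = Δm·c² = 1.3907360 × 931.49 MeV/u = 1295.46 MeV
In joules: 1295.46 MeV × 1.602e-13 J/MeV = 2.0753e-10 J

2.08e-10 J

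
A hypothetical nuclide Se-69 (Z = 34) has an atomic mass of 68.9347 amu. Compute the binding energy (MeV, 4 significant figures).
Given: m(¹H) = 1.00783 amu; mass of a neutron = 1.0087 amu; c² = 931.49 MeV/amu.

Σm = 34·m(¹H) + 35·m_n = 34.26622 + 35.3045 = 69.57072 amu
Mass defect Δm = 69.57072 − 68.9347 = 0.63602 amu
Converting to energy: 0.63602 amu × 931.49 MeV/amu = 592.446 MeV

592.4 MeV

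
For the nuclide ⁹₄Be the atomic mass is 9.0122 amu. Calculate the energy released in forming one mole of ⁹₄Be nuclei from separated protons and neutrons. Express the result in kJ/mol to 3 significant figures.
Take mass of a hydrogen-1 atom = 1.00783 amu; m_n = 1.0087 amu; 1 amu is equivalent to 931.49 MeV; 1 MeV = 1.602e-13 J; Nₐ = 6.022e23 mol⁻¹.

5.63e+09 kJ/mol

With 4 protons and 5 neutrons (A = 9):
Σm = 4·m(¹H) + 5·m_n = 4.03132 + 5.0435 = 9.07482 amu
The mass defect is 9.07482 − 9.0122 = 0.06262 amu.
Converting to energy: 0.06262 amu × 931.49 MeV/amu = 58.3299 MeV
Per nucleus in joules: 58.3299 MeV × 1.602e-13 J/MeV = 9.3444e-12 J
Per mole: 9.3444e-12 J × 6.022e23 mol⁻¹ = 5.6272e+12 J/mol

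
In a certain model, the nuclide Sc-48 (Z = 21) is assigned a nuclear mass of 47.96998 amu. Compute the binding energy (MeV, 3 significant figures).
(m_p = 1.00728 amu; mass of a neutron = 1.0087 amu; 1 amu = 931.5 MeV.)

389 MeV

With 21 protons and 27 neutrons (A = 48):
Total constituent mass: 21 × 1.00728 + 27 × 1.0087 = 48.38778 amu
Mass defect Δm = 48.38778 − 47.96998 = 0.41780 amu
Binding energy = Δm·c² = 0.41780 × 931.5 MeV/amu = 389.181 MeV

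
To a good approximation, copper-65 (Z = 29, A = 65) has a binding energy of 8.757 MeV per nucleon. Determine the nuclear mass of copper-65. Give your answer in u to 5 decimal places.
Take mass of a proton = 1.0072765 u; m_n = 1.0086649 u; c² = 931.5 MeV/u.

64.91189 u

Total binding energy = 65 × 8.757 = 569.205 MeV
Mass defect = 569.205 MeV / (931.5 MeV/u) = 0.6110628 u
Constituent mass = 29(1.0072765) + 36(1.0086649) = 65.5229549 u
Nuclear mass = 65.5229549 − 0.6110628 = 64.9118921 u ≈ 64.91189 u (to 5 decimal places)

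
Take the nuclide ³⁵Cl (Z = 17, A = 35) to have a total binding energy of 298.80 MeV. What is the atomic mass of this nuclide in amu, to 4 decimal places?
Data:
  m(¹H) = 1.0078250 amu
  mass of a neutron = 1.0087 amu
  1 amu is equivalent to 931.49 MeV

Mass defect = 298.80 MeV / (931.49 MeV/amu) = 0.320776 amu
Constituent mass = 17(1.0078250) + 18(1.0087) = 35.2896250 amu
Atomic mass = 35.2896250 − 0.320776 = 34.9688490 amu ≈ 34.9688 amu (to 4 decimal places)

34.9688 amu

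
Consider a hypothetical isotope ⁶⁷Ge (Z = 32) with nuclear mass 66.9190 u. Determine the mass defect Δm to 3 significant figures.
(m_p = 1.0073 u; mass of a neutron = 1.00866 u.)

0.618 u

The nucleus contains 32 protons and 67 − 32 = 35 neutrons.
Mass of separated nucleons = 32(1.0073) + 35(1.00866) = 32.2336 + 35.30310 = 67.53670 u
Mass defect Δm = 67.53670 − 66.9190 = 0.61770 u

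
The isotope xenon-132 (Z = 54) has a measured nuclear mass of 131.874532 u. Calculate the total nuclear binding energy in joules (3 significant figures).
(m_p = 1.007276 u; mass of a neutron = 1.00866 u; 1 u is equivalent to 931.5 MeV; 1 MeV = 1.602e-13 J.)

1.78e-10 J

The nucleus contains 54 protons and 132 − 54 = 78 neutrons.
Total constituent mass: 54 × 1.007276 + 78 × 1.00866 = 133.068384 u
Mass defect Δm = 133.068384 − 131.874532 = 1.193852 u
Binding energy = Δm·c² = 1.193852 × 931.5 MeV/u = 1112.07 MeV
In joules: 1112.07 MeV × 1.602e-13 J/MeV = 1.7815e-10 J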